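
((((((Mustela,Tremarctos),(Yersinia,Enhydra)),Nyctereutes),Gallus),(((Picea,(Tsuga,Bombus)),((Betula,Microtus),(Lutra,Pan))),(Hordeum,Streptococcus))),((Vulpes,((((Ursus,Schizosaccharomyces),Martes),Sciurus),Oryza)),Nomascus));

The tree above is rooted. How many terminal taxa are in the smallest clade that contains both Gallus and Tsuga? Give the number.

The MRCA of Gallus and Tsuga is the node subtending (((((Mustela,Tremarctos),(Yersinia,Enhydra)),Nyctereutes),Gallus),(((Picea,(Tsuga,Bombus)),((Betula,Microtus),(Lutra,Pan))),(Hordeum,Streptococcus))).
That clade contains 15 terminal taxa: Betula, Bombus, Enhydra, Gallus, Hordeum, Lutra, Microtus, Mustela, Nyctereutes, Pan, Picea, Streptococcus, Tremarctos, Tsuga, Yersinia.

15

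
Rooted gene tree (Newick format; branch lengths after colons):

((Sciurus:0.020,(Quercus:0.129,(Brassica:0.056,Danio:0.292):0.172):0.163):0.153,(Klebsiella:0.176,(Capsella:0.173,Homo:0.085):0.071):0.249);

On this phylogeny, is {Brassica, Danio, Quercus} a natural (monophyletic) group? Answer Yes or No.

The most recent common ancestor of these taxa subtends (Quercus,(Brassica,Danio)).
That clade has exactly 3 tips — every listed taxon and nothing else — so the group is monophyletic.

Yes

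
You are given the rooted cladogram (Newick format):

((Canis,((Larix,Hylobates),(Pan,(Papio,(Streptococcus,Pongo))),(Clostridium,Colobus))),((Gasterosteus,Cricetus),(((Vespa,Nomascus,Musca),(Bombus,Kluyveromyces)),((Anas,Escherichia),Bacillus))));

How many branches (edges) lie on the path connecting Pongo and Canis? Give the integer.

6

The MRCA of Pongo and Canis is the node subtending (Canis,((Larix,Hylobates),(Pan,(Papio,(Streptococcus,Pongo))),(Clostridium,Colobus))).
From Pongo up to that node: 5 branches. From Canis up to the same node: 1 branch. Total: 5 + 1 = 6.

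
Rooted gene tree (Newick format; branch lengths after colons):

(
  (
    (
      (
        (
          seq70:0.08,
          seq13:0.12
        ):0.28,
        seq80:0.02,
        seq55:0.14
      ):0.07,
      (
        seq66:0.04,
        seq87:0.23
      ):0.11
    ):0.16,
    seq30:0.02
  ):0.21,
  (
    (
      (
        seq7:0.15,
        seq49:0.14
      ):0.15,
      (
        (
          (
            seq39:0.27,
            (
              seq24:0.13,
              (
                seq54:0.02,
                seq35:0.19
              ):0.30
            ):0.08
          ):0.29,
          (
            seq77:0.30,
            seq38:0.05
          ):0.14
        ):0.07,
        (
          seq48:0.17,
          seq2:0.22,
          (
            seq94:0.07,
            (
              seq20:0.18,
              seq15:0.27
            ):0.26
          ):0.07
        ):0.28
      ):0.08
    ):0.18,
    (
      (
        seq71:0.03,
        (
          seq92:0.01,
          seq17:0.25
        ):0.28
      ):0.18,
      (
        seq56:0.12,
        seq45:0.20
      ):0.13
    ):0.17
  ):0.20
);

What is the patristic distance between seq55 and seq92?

1.42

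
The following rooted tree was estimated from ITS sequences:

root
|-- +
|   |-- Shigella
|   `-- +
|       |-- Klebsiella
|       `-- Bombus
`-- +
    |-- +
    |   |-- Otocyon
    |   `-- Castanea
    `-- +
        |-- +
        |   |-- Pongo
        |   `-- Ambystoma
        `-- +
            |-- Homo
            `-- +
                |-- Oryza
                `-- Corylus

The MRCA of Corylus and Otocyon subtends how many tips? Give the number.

7

The MRCA of Corylus and Otocyon is the node subtending ((Otocyon,Castanea),((Pongo,Ambystoma),(Homo,(Oryza,Corylus)))).
That clade contains 7 terminal taxa: Ambystoma, Castanea, Corylus, Homo, Oryza, Otocyon, Pongo.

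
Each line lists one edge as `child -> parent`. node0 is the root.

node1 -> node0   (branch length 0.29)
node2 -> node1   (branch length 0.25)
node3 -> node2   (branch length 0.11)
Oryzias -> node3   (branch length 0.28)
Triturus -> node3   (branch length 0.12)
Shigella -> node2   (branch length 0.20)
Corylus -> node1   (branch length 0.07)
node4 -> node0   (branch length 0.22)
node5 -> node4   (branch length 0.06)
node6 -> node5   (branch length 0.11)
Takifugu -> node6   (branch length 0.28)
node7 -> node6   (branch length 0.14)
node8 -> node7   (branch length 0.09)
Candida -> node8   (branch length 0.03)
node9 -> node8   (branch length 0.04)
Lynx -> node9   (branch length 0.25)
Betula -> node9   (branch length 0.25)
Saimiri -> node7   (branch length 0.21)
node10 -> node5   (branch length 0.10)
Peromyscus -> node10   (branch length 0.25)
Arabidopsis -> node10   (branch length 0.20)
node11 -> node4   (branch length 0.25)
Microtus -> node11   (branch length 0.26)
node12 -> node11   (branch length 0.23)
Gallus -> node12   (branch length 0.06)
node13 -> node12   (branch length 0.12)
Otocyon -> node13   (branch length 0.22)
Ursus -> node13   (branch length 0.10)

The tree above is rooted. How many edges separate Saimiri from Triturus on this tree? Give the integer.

The MRCA of Saimiri and Triturus is the root of the tree.
From Saimiri up to that node: 5 branches. From Triturus up to the same node: 4 branches. Total: 5 + 4 = 9.

9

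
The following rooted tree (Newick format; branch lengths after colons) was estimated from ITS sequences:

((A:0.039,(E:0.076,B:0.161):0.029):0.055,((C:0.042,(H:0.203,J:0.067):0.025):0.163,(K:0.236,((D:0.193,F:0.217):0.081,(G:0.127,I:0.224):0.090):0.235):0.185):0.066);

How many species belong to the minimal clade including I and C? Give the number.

8

The MRCA of I and C is the node subtending ((C,(H,J)),(K,((D,F),(G,I)))).
That clade contains 8 terminal taxa: C, D, F, G, H, I, J, K.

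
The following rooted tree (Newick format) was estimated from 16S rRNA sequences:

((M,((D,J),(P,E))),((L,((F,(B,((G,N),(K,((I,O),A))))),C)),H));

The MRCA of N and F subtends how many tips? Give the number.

The MRCA of N and F is the node subtending (F,(B,((G,N),(K,((I,O),A))))).
That clade contains 8 terminal taxa: A, B, F, G, I, K, N, O.

8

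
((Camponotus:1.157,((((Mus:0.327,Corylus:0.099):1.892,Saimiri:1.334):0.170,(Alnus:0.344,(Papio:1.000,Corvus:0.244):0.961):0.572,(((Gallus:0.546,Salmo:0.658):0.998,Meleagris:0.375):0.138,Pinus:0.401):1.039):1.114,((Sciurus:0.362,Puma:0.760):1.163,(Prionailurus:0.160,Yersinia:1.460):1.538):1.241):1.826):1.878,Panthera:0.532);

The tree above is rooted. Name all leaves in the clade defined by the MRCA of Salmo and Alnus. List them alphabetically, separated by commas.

Alnus, Corvus, Corylus, Gallus, Meleagris, Mus, Papio, Pinus, Saimiri, Salmo

Tracing Salmo: it sits inside (Gallus,Salmo).
Tracing Alnus: it sits inside (Alnus,(Papio,Corvus)).
The smallest clade enclosing both is (((Mus,Corylus),Saimiri),(Alnus,(Papio,Corvus)),(((Gallus,Salmo),Meleagris),Pinus)); the answer is its 10 terminal taxa in alphabetical order.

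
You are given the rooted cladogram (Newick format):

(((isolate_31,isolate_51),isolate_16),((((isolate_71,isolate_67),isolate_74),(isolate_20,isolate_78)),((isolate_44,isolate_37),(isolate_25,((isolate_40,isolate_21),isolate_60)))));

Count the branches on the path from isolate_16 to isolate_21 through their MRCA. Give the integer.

8

The MRCA of isolate_16 and isolate_21 is the root of the tree.
From isolate_16 up to that node: 2 branches. From isolate_21 up to the same node: 6 branches. Total: 2 + 6 = 8.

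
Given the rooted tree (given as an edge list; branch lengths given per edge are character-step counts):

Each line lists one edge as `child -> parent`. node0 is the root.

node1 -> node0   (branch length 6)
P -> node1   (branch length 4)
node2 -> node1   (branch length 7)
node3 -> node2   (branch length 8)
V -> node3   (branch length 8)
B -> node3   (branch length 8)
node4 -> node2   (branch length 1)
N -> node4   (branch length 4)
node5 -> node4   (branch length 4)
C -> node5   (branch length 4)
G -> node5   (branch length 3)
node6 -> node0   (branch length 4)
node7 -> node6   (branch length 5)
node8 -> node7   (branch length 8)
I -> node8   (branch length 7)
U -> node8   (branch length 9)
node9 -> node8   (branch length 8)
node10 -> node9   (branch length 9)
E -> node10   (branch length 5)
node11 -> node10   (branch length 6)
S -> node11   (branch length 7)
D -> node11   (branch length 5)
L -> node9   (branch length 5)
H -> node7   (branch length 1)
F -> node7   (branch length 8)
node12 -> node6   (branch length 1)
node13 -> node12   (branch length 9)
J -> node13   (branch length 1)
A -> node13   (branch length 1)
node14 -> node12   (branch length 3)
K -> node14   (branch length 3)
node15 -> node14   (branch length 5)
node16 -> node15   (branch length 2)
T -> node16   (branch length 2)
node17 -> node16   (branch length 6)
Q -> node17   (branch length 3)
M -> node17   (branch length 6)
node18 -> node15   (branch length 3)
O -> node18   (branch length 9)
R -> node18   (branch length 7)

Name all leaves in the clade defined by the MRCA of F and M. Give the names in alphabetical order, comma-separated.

Tracing F: it sits inside ((I,U,((E,(S,D)),L)),H,F).
Tracing M: it sits inside (Q,M).
The smallest clade enclosing both is (((I,U,((E,(S,D)),L)),H,F),((J,A),(K,((T,(Q,M)),(O,R))))); the answer is its 16 terminal taxa in alphabetical order.

A, D, E, F, H, I, J, K, L, M, O, Q, R, S, T, U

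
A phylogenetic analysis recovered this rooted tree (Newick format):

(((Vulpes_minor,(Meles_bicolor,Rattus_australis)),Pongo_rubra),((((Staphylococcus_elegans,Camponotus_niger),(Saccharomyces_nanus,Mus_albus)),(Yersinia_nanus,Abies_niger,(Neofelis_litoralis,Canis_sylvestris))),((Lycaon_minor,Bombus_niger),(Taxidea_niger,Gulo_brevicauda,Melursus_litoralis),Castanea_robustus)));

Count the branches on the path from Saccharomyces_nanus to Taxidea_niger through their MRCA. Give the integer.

7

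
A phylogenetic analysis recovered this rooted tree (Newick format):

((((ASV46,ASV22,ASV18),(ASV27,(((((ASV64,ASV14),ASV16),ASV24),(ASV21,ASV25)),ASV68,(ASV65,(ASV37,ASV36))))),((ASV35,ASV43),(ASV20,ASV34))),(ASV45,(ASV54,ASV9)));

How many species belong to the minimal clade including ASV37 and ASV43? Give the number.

18

The MRCA of ASV37 and ASV43 is the node subtending (((ASV46,ASV22,ASV18),(ASV27,(((((ASV64,ASV14),ASV16),ASV24),(ASV21,ASV25)),ASV68,(ASV65,(ASV37,ASV36))))),((ASV35,ASV43),(ASV20,ASV34))).
That clade contains 18 terminal taxa: ASV14, ASV16, ASV18, ASV20, ASV21, ASV22, ASV24, ASV25, ASV27, ASV34, ASV35, ASV36, ASV37, ASV43, ASV46, ASV64, ASV65, ASV68.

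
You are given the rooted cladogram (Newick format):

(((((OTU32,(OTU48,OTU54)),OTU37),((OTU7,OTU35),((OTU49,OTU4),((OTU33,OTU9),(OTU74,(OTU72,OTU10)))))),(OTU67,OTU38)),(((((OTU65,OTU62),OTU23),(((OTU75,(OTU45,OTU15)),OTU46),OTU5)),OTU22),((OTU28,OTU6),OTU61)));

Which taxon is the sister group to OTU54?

OTU48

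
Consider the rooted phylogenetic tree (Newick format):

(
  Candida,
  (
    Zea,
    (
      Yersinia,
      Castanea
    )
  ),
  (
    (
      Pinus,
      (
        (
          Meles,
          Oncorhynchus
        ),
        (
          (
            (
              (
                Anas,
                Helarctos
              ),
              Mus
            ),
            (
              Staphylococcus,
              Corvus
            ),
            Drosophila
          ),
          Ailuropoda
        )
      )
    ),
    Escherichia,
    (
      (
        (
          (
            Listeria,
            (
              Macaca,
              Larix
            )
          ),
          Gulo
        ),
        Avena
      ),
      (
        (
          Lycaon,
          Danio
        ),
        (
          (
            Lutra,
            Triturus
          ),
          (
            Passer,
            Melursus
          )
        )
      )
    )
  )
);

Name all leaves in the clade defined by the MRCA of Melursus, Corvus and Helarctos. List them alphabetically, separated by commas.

Ailuropoda, Anas, Avena, Corvus, Danio, Drosophila, Escherichia, Gulo, Helarctos, Larix, Listeria, Lutra, Lycaon, Macaca, Meles, Melursus, Mus, Oncorhynchus, Passer, Pinus, Staphylococcus, Triturus

Tracing Melursus: it sits inside (Passer,Melursus).
Tracing Corvus: it sits inside (Staphylococcus,Corvus).
Tracing Helarctos: it sits inside (Anas,Helarctos).
The smallest clade enclosing all 3 is ((Pinus,((Meles,Oncorhynchus),((((Anas,Helarctos),Mus),(Staphylococcus,Corvus),Drosophila),Ailuropoda))),Escherichia,((((Listeria,(Macaca,Larix)),Gulo),Avena),((Lycaon,Danio),((Lutra,Triturus),(Passer,Melursus))))); the answer is its 22 terminal taxa in alphabetical order.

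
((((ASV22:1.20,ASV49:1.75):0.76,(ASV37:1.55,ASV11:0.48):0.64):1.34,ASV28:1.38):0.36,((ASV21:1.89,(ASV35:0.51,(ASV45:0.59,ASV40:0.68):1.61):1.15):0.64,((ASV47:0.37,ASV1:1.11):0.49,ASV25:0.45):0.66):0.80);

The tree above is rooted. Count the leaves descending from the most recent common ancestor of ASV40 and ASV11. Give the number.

The MRCA of ASV40 and ASV11 is the root, so the clade is the entire tree.
That clade contains 12 terminal taxa: ASV1, ASV11, ASV21, ASV22, ASV25, ASV28, ASV35, ASV37, ASV40, ASV45, ASV47, ASV49.

12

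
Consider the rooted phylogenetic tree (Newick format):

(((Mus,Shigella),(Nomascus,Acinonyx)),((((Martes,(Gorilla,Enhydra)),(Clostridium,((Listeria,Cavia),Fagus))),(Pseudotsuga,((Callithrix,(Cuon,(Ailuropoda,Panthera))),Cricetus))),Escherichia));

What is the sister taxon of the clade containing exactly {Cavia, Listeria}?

Fagus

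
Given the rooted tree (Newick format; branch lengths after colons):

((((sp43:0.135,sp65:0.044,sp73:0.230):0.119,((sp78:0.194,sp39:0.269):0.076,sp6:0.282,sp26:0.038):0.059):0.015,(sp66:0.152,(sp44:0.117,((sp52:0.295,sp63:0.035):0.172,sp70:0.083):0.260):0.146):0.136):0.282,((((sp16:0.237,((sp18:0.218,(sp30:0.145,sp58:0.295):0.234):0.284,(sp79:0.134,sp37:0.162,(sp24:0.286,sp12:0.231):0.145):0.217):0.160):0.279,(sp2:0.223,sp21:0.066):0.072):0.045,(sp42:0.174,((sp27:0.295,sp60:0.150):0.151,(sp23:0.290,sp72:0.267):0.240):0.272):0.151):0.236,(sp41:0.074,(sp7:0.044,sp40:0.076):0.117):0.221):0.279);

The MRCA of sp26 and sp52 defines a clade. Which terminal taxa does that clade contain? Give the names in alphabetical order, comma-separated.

Tracing sp26: it sits inside ((sp78,sp39),sp6,sp26).
Tracing sp52: it sits inside (sp52,sp63).
The smallest clade enclosing both is (((sp43,sp65,sp73),((sp78,sp39),sp6,sp26)),(sp66,(sp44,((sp52,sp63),sp70)))); the answer is its 12 terminal taxa in alphabetical order.

sp26, sp39, sp43, sp44, sp52, sp6, sp63, sp65, sp66, sp70, sp73, sp78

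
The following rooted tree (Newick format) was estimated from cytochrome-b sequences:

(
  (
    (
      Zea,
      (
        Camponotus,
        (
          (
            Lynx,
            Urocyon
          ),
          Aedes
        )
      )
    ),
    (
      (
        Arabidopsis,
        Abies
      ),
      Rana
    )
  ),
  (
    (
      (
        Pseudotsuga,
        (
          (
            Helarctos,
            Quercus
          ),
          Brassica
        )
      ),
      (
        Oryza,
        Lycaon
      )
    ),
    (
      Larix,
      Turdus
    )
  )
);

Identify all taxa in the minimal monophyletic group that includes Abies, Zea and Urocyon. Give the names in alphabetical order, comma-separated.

Abies, Aedes, Arabidopsis, Camponotus, Lynx, Rana, Urocyon, Zea

Tracing Abies: it sits inside (Arabidopsis,Abies).
Tracing Zea: it sits inside (Zea,(Camponotus,((Lynx,Urocyon),Aedes))).
Tracing Urocyon: it sits inside (Lynx,Urocyon).
The smallest clade enclosing all 3 is ((Zea,(Camponotus,((Lynx,Urocyon),Aedes))),((Arabidopsis,Abies),Rana)); the answer is its 8 terminal taxa in alphabetical order.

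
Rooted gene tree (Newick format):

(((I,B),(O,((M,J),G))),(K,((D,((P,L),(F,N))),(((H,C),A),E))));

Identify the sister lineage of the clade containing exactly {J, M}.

G

The clade containing exactly {J, M} attaches to the tree at the node subtending ((M,J),G).
The other lineage descending from that same node — the sister group — is the single tip G.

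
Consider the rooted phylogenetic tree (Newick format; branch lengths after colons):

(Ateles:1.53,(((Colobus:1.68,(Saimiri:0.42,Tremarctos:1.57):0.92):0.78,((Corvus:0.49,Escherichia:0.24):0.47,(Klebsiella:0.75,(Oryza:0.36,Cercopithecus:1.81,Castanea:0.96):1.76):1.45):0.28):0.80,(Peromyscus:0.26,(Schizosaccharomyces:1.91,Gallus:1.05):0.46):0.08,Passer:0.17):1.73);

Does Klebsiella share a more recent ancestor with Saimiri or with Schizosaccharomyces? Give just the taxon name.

Saimiri

The MRCA of Klebsiella and Saimiri subtends ((Colobus,(Saimiri,Tremarctos)),((Corvus,Escherichia),(Klebsiella,(Oryza,Cercopithecus,Castanea)))) (9 taxa).
The MRCA of Klebsiella and Schizosaccharomyces subtends (((Colobus,(Saimiri,Tremarctos)),((Corvus,Escherichia),(Klebsiella,(Oryza,Cercopithecus,Castanea)))),(Peromyscus,(Schizosaccharomyces,Gallus)),Passer) (13 taxa).
The first is nested inside the second, so Klebsiella shares a more recent common ancestor with Saimiri.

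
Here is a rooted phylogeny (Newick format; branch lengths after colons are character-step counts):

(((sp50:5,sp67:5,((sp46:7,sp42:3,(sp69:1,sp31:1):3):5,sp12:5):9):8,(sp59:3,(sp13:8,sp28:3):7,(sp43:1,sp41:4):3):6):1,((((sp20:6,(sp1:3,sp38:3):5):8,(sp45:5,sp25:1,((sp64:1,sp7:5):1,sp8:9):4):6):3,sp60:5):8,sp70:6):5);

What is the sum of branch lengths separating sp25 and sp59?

33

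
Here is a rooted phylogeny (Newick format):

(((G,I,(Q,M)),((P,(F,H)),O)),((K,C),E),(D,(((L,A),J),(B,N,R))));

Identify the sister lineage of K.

K attaches to the tree at the node subtending (K,C).
The other lineage descending from that same node — the sister group — is the single tip C.

C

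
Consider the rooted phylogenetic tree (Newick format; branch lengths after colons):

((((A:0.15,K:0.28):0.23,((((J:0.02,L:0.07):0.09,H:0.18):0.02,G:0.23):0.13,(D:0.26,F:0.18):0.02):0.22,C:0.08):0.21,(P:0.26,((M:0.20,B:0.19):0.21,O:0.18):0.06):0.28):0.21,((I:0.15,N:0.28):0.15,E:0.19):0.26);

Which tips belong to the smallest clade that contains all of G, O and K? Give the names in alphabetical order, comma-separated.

Tracing G: it sits inside (((J,L),H),G).
Tracing O: it sits inside ((M,B),O).
Tracing K: it sits inside (A,K).
The smallest clade enclosing all 3 is (((A,K),((((J,L),H),G),(D,F)),C),(P,((M,B),O))); the answer is its 13 terminal taxa in alphabetical order.

A, B, C, D, F, G, H, J, K, L, M, O, P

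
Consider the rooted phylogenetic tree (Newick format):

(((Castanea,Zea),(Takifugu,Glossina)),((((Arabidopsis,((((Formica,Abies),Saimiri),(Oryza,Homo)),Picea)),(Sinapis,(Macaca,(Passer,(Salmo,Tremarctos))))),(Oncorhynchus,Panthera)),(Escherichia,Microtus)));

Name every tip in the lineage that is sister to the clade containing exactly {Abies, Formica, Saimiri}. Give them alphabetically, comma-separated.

The clade containing exactly {Abies, Formica, Saimiri} attaches to the tree at the node subtending (((Formica,Abies),Saimiri),(Oryza,Homo)).
The other lineage descending from that same node — the sister group — is (Oryza,Homo); its 2 tips in alphabetical order are the answer.

Homo, Oryza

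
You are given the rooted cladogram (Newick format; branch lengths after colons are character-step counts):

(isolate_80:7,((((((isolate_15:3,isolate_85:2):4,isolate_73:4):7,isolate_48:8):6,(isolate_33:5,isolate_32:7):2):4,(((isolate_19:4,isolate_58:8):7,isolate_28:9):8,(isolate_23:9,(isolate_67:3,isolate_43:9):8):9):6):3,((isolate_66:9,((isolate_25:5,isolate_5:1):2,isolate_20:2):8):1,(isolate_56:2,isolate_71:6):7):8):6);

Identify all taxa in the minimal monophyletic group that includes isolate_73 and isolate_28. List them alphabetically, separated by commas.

Tracing isolate_73: it sits inside ((isolate_15,isolate_85),isolate_73).
Tracing isolate_28: it sits inside ((isolate_19,isolate_58),isolate_28).
The smallest clade enclosing both is (((((isolate_15,isolate_85),isolate_73),isolate_48),(isolate_33,isolate_32)),(((isolate_19,isolate_58),isolate_28),(isolate_23,(isolate_67,isolate_43)))); the answer is its 12 terminal taxa in alphabetical order.

isolate_15, isolate_19, isolate_23, isolate_28, isolate_32, isolate_33, isolate_43, isolate_48, isolate_58, isolate_67, isolate_73, isolate_85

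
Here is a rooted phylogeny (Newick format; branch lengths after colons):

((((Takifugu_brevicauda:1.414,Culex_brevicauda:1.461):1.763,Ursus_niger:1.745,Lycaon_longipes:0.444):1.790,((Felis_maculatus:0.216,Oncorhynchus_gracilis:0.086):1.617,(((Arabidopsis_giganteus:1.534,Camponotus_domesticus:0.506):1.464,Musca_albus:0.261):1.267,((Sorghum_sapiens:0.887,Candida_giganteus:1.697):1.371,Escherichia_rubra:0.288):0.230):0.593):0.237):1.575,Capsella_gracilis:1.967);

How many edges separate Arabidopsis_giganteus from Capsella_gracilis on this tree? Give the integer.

The MRCA of Arabidopsis_giganteus and Capsella_gracilis is the root of the tree.
From Arabidopsis_giganteus up to that node: 6 branches. From Capsella_gracilis up to the same node: 1 branch. Total: 6 + 1 = 7.

7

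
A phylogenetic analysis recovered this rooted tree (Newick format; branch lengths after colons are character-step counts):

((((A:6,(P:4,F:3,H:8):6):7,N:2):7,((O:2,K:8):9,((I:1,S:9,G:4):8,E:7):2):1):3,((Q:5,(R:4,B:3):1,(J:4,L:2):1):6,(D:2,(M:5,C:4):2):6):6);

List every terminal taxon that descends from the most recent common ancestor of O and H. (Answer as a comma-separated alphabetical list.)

Tracing O: it sits inside (O,K).
Tracing H: it sits inside (P,F,H).
The smallest clade enclosing both is (((A,(P,F,H)),N),((O,K),((I,S,G),E))); the answer is its 11 terminal taxa in alphabetical order.

A, E, F, G, H, I, K, N, O, P, S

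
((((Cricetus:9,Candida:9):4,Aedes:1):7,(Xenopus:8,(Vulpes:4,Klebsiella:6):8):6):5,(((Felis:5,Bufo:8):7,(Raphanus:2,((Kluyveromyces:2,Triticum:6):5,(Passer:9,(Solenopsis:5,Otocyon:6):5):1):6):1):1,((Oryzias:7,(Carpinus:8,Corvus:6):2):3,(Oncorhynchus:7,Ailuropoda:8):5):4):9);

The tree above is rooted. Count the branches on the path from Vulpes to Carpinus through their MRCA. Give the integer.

The MRCA of Vulpes and Carpinus is the root of the tree.
From Vulpes up to that node: 4 branches. From Carpinus up to the same node: 5 branches. Total: 4 + 5 = 9.

9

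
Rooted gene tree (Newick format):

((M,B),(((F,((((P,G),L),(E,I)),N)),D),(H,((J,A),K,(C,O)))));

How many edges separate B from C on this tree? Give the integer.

The MRCA of B and C is the root of the tree.
From B up to that node: 2 branches. From C up to the same node: 5 branches. Total: 2 + 5 = 7.

7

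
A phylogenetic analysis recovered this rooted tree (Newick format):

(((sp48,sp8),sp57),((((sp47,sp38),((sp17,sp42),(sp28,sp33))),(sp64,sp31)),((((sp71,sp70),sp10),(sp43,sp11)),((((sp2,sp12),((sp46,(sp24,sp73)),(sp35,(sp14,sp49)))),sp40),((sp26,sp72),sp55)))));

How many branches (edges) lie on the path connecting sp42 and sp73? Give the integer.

The MRCA of sp42 and sp73 is the node subtending ((((sp47,sp38),((sp17,sp42),(sp28,sp33))),(sp64,sp31)),((((sp71,sp70),sp10),(sp43,sp11)),((((sp2,sp12),((sp46,(sp24,sp73)),(sp35,(sp14,sp49)))),sp40),((sp26,sp72),sp55)))).
From sp42 up to that node: 5 branches. From sp73 up to the same node: 8 branches. Total: 5 + 8 = 13.

13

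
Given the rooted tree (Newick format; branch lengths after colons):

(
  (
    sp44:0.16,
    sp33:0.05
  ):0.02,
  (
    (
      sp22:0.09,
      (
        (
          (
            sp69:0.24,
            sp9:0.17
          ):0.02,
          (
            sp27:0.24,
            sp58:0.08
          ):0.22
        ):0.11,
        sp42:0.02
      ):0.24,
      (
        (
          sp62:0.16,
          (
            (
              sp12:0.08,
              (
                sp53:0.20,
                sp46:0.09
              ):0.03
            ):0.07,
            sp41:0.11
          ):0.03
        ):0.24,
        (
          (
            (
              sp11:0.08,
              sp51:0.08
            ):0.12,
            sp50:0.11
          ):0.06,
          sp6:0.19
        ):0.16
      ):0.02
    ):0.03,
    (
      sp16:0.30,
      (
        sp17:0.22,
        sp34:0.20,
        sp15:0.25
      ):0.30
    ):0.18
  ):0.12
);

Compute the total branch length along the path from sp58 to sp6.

The path runs sp58 → … → MRCA → … → sp6; the MRCA is the node subtending (sp22,(((sp69,sp9),(sp27,sp58)),sp42),((sp62,((sp12,(sp53,sp46)),sp41)),(((sp11,sp51),sp50),sp6))).
Branch lengths along that path: 0.08 + 0.22 + 0.11 + 0.24 + 0.02 + 0.16 + 0.19 = 1.02.

1.02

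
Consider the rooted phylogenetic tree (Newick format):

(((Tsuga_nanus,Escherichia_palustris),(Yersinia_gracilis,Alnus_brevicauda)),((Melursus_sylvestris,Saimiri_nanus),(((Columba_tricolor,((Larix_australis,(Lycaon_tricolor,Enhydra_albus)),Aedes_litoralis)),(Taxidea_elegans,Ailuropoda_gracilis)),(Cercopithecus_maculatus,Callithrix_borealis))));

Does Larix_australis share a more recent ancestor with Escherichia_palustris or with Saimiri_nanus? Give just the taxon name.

The MRCA of Larix_australis and Saimiri_nanus subtends ((Melursus_sylvestris,Saimiri_nanus),(((Columba_tricolor,((Larix_australis,(Lycaon_tricolor,Enhydra_albus)),Aedes_litoralis)),(Taxidea_elegans,Ailuropoda_gracilis)),(Cercopithecus_maculatus,Callithrix_borealis))) (11 taxa).
The MRCA of Larix_australis and Escherichia_palustris is the root, subtending the entire tree (15 taxa).
The first is nested inside the second, so Larix_australis shares a more recent common ancestor with Saimiri_nanus.

Saimiri_nanus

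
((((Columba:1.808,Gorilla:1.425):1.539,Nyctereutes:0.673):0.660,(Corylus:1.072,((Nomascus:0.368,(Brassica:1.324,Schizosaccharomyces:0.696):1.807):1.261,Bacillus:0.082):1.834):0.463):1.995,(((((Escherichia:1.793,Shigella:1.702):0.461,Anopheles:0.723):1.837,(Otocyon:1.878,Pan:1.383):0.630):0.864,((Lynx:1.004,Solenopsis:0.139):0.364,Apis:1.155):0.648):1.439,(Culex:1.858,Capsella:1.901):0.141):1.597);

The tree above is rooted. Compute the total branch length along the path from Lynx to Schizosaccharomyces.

13.108

The path runs Lynx → … → MRCA → … → Schizosaccharomyces; the MRCA is the root of the tree.
Branch lengths along that path: 1.004 + 0.364 + 0.648 + 1.439 + 1.597 + 1.995 + 0.463 + 1.834 + 1.261 + 1.807 + 0.696 = 13.108.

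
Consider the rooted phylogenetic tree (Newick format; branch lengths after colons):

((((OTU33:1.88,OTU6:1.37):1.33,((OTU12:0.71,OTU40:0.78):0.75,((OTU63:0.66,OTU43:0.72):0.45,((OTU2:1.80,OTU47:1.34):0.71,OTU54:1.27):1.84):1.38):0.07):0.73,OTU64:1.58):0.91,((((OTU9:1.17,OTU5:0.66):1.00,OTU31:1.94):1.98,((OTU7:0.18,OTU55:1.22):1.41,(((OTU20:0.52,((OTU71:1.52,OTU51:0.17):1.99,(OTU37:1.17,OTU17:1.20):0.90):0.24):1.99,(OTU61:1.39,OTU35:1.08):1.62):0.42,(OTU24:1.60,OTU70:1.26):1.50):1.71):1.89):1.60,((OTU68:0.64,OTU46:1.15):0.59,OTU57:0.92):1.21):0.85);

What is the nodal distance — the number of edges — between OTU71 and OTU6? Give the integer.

The MRCA of OTU71 and OTU6 is the root of the tree.
From OTU71 up to that node: 9 branches. From OTU6 up to the same node: 4 branches. Total: 9 + 4 = 13.

13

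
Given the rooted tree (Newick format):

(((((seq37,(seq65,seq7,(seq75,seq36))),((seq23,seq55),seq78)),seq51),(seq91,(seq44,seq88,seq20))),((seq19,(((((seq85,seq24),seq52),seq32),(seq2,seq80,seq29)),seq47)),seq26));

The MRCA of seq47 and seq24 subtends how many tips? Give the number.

8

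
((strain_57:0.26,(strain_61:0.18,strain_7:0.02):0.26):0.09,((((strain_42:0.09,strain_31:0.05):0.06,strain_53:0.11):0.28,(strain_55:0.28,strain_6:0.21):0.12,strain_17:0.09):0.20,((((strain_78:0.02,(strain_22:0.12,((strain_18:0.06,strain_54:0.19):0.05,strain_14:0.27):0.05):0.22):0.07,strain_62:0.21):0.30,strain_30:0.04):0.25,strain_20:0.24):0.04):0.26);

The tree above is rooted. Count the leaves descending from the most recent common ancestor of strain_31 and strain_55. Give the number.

6

The MRCA of strain_31 and strain_55 is the node subtending (((strain_42,strain_31),strain_53),(strain_55,strain_6),strain_17).
That clade contains 6 terminal taxa: strain_17, strain_31, strain_42, strain_53, strain_55, strain_6.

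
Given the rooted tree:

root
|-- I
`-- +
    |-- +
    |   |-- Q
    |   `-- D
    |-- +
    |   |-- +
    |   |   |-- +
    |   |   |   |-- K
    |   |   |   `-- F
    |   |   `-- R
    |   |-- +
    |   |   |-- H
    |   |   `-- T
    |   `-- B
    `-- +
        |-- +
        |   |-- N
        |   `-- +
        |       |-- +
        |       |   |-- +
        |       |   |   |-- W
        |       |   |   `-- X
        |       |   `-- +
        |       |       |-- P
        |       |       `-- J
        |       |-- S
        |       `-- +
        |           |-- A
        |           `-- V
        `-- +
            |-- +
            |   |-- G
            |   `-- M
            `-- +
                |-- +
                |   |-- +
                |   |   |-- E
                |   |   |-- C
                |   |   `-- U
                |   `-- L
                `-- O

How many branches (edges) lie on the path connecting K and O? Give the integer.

8

The MRCA of K and O is the node subtending ((Q,D),(((K,F),R),(H,T),B),((N,(((W,X),(P,J)),S,(A,V))),((G,M),(((E,C,U),L),O)))).
From K up to that node: 4 branches. From O up to the same node: 4 branches. Total: 4 + 4 = 8.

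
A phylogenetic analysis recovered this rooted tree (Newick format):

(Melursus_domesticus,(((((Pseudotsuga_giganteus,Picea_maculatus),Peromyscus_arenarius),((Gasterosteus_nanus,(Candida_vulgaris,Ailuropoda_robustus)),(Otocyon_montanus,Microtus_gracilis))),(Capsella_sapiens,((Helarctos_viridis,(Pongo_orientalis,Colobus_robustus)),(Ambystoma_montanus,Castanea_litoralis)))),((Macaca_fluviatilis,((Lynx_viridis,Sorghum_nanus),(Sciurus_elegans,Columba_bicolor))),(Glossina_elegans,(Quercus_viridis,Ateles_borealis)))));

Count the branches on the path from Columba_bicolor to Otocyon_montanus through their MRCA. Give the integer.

10

The MRCA of Columba_bicolor and Otocyon_montanus is the node subtending (((((Pseudotsuga_giganteus,Picea_maculatus),Peromyscus_arenarius),((Gasterosteus_nanus,(Candida_vulgaris,Ailuropoda_robustus)),(Otocyon_montanus,Microtus_gracilis))),(Capsella_sapiens,((Helarctos_viridis,(Pongo_orientalis,Colobus_robustus)),(Ambystoma_montanus,Castanea_litoralis)))),((Macaca_fluviatilis,((Lynx_viridis,Sorghum_nanus),(Sciurus_elegans,Columba_bicolor))),(Glossina_elegans,(Quercus_viridis,Ateles_borealis)))).
From Columba_bicolor up to that node: 5 branches. From Otocyon_montanus up to the same node: 5 branches. Total: 5 + 5 = 10.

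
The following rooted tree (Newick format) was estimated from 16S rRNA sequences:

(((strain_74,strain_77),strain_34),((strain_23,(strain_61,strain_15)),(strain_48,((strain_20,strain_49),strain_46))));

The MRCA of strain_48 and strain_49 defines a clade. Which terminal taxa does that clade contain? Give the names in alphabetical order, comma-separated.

strain_20, strain_46, strain_48, strain_49

Tracing strain_48: it sits inside (strain_48,((strain_20,strain_49),strain_46)).
Tracing strain_49: it sits inside (strain_20,strain_49).
The smallest clade enclosing both is (strain_48,((strain_20,strain_49),strain_46)); the answer is its 4 terminal taxa in alphabetical order.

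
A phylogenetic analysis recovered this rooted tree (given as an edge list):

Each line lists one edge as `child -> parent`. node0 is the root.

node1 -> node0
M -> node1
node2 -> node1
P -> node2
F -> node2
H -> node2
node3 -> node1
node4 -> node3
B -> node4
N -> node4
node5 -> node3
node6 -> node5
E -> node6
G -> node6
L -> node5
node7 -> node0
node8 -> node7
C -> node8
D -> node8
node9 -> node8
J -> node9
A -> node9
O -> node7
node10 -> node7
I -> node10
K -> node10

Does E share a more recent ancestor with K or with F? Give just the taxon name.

The MRCA of E and F subtends (M,(P,F,H),((B,N),((E,G),L))) (9 taxa).
The MRCA of E and K is the root, subtending the entire tree (16 taxa).
The first is nested inside the second, so E shares a more recent common ancestor with F.

F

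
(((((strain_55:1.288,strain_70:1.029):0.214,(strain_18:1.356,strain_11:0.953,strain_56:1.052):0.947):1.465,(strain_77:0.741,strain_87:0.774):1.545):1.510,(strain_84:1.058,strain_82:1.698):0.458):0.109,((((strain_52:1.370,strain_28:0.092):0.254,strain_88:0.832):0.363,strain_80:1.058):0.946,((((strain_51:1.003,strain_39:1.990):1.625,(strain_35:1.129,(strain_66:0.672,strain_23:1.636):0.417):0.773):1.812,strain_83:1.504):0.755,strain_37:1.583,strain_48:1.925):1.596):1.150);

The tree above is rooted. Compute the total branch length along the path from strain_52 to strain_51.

The path runs strain_52 → … → MRCA → … → strain_51; the MRCA is the node subtending ((((strain_52,strain_28),strain_88),strain_80),((((strain_51,strain_39),(strain_35,(strain_66,strain_23))),strain_83),strain_37,strain_48)).
Branch lengths along that path: 1.370 + 0.254 + 0.363 + 0.946 + 1.596 + 0.755 + 1.812 + 1.625 + 1.003 = 9.724.

9.724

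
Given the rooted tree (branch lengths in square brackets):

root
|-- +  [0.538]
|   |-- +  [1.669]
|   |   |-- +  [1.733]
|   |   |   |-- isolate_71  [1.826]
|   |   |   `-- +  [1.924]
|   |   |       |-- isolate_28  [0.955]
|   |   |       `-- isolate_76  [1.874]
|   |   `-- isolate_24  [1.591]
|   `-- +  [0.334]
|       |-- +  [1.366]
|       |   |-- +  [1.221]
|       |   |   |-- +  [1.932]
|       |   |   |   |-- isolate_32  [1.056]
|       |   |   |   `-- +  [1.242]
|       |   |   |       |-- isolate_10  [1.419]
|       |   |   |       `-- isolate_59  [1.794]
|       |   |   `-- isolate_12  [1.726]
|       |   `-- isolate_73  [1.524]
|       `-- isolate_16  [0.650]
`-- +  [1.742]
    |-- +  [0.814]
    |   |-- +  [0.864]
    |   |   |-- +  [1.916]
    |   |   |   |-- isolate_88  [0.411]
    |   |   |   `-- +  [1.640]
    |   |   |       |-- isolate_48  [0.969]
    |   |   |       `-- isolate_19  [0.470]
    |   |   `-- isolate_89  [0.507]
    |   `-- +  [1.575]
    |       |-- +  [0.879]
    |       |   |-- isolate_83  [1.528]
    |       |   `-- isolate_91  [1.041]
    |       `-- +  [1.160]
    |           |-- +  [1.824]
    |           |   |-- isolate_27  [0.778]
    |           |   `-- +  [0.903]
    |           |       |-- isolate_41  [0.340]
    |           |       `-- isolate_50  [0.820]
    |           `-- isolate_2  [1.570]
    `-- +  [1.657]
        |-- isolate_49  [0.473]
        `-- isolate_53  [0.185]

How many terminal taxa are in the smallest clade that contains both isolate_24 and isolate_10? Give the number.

The MRCA of isolate_24 and isolate_10 is the node subtending (((isolate_71,(isolate_28,isolate_76)),isolate_24),((((isolate_32,(isolate_10,isolate_59)),isolate_12),isolate_73),isolate_16)).
That clade contains 10 terminal taxa: isolate_10, isolate_12, isolate_16, isolate_24, isolate_28, isolate_32, isolate_59, isolate_71, isolate_73, isolate_76.

10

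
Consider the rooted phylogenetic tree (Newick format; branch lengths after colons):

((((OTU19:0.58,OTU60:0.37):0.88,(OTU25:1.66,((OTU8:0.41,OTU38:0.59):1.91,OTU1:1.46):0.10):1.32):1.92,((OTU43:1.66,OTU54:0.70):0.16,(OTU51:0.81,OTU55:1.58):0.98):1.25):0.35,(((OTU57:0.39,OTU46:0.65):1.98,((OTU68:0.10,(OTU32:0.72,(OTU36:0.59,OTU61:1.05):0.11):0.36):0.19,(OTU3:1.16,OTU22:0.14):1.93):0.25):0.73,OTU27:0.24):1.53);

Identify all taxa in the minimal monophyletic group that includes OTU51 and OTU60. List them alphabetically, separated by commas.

Tracing OTU51: it sits inside (OTU51,OTU55).
Tracing OTU60: it sits inside (OTU19,OTU60).
The smallest clade enclosing both is (((OTU19,OTU60),(OTU25,((OTU8,OTU38),OTU1))),((OTU43,OTU54),(OTU51,OTU55))); the answer is its 10 terminal taxa in alphabetical order.

OTU1, OTU19, OTU25, OTU38, OTU43, OTU51, OTU54, OTU55, OTU60, OTU8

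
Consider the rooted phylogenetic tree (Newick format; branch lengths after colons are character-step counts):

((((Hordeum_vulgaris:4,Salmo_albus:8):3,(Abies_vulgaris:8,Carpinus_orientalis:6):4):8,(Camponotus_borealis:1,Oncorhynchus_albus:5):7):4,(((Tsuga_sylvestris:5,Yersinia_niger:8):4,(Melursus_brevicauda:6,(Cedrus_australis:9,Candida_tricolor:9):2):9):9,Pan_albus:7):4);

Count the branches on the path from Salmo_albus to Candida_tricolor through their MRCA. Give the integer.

9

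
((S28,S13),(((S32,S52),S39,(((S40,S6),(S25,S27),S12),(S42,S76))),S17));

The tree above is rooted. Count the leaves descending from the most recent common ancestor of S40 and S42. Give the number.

7

The MRCA of S40 and S42 is the node subtending (((S40,S6),(S25,S27),S12),(S42,S76)).
That clade contains 7 terminal taxa: S12, S25, S27, S40, S42, S6, S76.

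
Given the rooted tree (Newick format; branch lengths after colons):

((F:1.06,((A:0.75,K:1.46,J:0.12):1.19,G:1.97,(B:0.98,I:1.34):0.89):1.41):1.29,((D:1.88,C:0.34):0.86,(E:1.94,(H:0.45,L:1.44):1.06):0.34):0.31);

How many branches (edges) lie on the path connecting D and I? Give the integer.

The MRCA of D and I is the root of the tree.
From D up to that node: 3 branches. From I up to the same node: 4 branches. Total: 3 + 4 = 7.

7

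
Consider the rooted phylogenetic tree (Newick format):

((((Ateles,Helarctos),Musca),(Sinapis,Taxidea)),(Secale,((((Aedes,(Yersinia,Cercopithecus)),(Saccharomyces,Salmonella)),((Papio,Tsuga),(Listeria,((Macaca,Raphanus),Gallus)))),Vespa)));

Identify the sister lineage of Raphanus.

Raphanus attaches to the tree at the node subtending (Macaca,Raphanus).
The other lineage descending from that same node — the sister group — is the single tip Macaca.

Macaca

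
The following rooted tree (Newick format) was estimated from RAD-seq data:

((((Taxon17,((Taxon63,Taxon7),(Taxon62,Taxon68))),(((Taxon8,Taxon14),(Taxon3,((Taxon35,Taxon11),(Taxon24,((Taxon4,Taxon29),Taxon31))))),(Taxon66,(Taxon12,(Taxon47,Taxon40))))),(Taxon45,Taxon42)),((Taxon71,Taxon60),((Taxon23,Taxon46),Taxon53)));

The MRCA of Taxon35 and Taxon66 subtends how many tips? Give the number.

13

The MRCA of Taxon35 and Taxon66 is the node subtending (((Taxon8,Taxon14),(Taxon3,((Taxon35,Taxon11),(Taxon24,((Taxon4,Taxon29),Taxon31))))),(Taxon66,(Taxon12,(Taxon47,Taxon40)))).
That clade contains 13 terminal taxa: Taxon11, Taxon12, Taxon14, Taxon24, Taxon29, Taxon3, Taxon31, Taxon35, Taxon4, Taxon40, Taxon47, Taxon66, Taxon8.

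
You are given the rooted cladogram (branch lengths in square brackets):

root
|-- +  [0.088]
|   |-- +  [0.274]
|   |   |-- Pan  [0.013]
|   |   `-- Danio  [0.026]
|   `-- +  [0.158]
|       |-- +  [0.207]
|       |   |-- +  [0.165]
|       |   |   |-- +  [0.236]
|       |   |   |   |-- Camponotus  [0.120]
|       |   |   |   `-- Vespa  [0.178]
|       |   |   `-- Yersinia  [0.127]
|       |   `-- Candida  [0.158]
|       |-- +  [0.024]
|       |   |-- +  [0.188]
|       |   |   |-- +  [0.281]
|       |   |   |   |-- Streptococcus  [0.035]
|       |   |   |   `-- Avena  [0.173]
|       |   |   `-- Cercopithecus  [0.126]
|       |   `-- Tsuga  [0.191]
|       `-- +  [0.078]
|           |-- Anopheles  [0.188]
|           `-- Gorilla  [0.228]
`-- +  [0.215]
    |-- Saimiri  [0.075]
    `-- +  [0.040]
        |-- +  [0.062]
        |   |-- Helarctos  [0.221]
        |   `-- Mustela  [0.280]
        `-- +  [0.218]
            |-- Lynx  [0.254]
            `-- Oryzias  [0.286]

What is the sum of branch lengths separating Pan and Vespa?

1.231

The path runs Pan → … → MRCA → … → Vespa; the MRCA is the node subtending ((Pan,Danio),((((Camponotus,Vespa),Yersinia),Candida),(((Streptococcus,Avena),Cercopithecus),Tsuga),(Anopheles,Gorilla))).
Branch lengths along that path: 0.013 + 0.274 + 0.158 + 0.207 + 0.165 + 0.236 + 0.178 = 1.231.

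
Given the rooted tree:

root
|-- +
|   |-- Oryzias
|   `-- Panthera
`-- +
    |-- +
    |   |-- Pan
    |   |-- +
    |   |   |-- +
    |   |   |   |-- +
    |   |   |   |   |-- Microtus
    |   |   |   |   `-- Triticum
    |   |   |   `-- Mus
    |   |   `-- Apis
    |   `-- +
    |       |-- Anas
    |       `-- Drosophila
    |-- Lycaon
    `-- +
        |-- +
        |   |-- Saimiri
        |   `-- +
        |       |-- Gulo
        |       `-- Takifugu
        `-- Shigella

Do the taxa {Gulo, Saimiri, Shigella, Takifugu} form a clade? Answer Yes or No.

The most recent common ancestor of these taxa subtends ((Saimiri,(Gulo,Takifugu)),Shigella).
That clade has exactly 4 tips — every listed taxon and nothing else — so the group is monophyletic.

Yes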